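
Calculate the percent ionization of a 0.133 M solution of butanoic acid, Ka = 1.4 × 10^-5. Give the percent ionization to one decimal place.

1.0%

CH3(CH2)2COOH ⇌ CH3(CH2)2COO- + H+; let x = [H+] at equilibrium.
x ≈ √(Ka·C₀) = √(1.4 × 10^-5 × 0.133) = 1.36 × 10^-3 M
Fraction ionized = 1.36 × 10^-3 / 0.133 = 0.0102 → 1.0%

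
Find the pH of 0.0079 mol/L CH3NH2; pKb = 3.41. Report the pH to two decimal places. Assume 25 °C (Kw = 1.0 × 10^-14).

CH3NH2 + H2O ⇌ CH3NH3+ + OH-
Kb = 10^(−3.41) = 3.89 × 10^-4
Kb = [OH-]²/(0.0079 − [OH-]) = 3.89 × 10^-4
Here C₀/Kb ≈ 20.3, so the small-[OH-] approximation fails. Use the quadratic:
[OH-] = [−0.000389 + √(0.000389² + 1.23e-05)]/2 = 1.57 × 10^-3 M
pOH = 2.80, so pH = 14.00 − pOH = 11.20

pH = 11.20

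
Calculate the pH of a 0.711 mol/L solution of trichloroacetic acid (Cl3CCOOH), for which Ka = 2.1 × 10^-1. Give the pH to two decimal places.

pH = 0.53

Cl3CCOOH ⇌ Cl3CCOO- + H+
Ka = x²/(0.711 − x) = 2.1 × 10^-1
The 5% rule fails; solving x² + Ka·x − Ka·C₀ = 0 exactly:
x = [−0.21 + √(0.21² + 0.597)]/2 = 2.95 × 10^-1 M
pH = −log[H+] = −log(2.95 × 10^-1) = 0.53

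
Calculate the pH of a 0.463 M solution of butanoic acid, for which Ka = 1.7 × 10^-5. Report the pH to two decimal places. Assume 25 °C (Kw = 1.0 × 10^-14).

CH3(CH2)2COOH ⇌ CH3(CH2)2COO- + H+
From the ICE table, Ka = x²/(0.463 − x) = 1.7 × 10^-5.
Neglecting x in the denominator: x = √(1.7 × 10^-5 × 0.463) = 2.81 × 10^-3 M
Check: 0.61% ionized — well under 5%, approximation valid.
pH = −log(2.81 × 10^-3) = 2.55

pH = 2.55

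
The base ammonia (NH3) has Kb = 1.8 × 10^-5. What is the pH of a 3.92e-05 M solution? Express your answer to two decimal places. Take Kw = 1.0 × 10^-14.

NH3 + H2O ⇌ NH4+ + OH-
Kb = x²/(3.92e-05 − x) = 1.8 × 10^-5
The 5% rule fails; solving x² + Kb·x − Kb·C₀ = 0 exactly:
x = (−Kb + √(Kb² + 4·Kb·C₀))/2 = 1.90 × 10^-5 M
pOH = 4.72, so pH = 14.00 − pOH = 9.28

pH = 9.28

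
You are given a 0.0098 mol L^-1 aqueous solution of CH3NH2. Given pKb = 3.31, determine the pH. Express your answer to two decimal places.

pH = 11.29

CH3NH2 + H2O ⇌ CH3NH3+ + OH-
Kb = 10^(−3.31) = 4.90 × 10^-4
From the ICE table, Kb = x²/(0.0098 − x) = 4.90 × 10^-4.
Here C₀/Kb ≈ 20, so the small-x approximation fails. Use the quadratic:
x = [−0.00049 + √(0.00049² + 1.92e-05)]/2 = 1.96 × 10^-3 M
pOH = −log(1.96 × 10^-3) = 2.71; pH = 14.00 − 2.71 = 11.29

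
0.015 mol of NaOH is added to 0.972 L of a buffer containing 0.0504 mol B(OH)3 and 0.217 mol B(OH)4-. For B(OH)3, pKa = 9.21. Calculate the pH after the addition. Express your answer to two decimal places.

After neutralization: n(B(OH)3) = 0.0354 mol, n(B(OH)4-) = 0.232 mol.
pH = pKa + log([A⁻]/[HA]) = 9.21 + log(0.232/0.0354) = 9.21 +0.816

pH = 10.03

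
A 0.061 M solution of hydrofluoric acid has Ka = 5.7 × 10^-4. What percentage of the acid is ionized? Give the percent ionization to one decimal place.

9.2%

HF ⇌ F- + H+; let x = [H+] at equilibrium.
Solve x² + 0.00057x − 3.48e-05 = 0 → x = 5.62 × 10^-3 M
Fraction ionized = 5.62 × 10^-3 / 0.061 = 0.0921 → 9.2%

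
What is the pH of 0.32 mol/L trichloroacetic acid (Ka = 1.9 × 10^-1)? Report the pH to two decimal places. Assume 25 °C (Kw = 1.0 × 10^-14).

pH = 0.77

Cl3CCOOH ⇌ Cl3CCOO- + H+
Ka = x²/(0.32 − x) = 1.9 × 10^-1
Here C₀/Ka ≈ 1.68, so the small-x approximation fails. Use the quadratic:
x = [−0.19 + √(0.19² + 0.243)]/2 = 1.69 × 10^-1 M
pH = −log(1.69 × 10^-1) = 0.77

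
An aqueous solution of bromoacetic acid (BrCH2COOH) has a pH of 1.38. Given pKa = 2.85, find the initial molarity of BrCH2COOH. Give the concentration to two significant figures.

C₀ = 1.3 M

[H+] = 10^(-1.38) = 4.17 × 10^-2 M = x
Ka = 10^(−2.85) = 1.41 × 10^-3
Ka = x²/(C₀ − x) ⇒ C₀ = x + x²/Ka
C₀ = 4.17 × 10^-2 + (4.17 × 10^-2)²/(1.41 × 10^-3) = 1.27 M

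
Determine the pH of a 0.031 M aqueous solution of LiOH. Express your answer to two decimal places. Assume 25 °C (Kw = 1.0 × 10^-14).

pH = 12.49

LiOH is a strong base; [OH-] = 0.031 M.
pOH = -log(0.031) = 1.51
pH = 14.00 - 1.51 = 12.49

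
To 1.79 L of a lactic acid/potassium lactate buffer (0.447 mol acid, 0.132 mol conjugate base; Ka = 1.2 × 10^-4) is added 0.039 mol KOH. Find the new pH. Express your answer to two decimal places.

pH = 3.54

OH- converts CH3CH(OH)COOH to CH3CH(OH)COO-: CH3CH(OH)COOH → 0.408 mol, CH3CH(OH)COO- → 0.171 mol.
pKa = −log(1.2 × 10^-4) = 3.921
pH = pKa + log(n_CH3CH(OH)COO-/n_CH3CH(OH)COOH) = 3.921 + log(0.171/0.408) = 3.921 + (-0.378)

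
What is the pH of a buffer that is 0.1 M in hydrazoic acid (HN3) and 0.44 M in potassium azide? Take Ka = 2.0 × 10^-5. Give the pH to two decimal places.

pKa = −log(2.0 × 10^-5) = 4.699
Using pH = pKa + log([base]/[acid]) with [base]/[acid] = 0.44/0.1:
pH = 4.699 + (+0.643) = 5.34

pH = 5.34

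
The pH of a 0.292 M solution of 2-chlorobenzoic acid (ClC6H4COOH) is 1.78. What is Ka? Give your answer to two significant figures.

[H+] = 10^(-1.78) = 1.66 × 10^-2 M
At equilibrium [HA] = 0.292 − 1.66 × 10^-2 = 2.75 × 10^-1 M
Ka = [H+][A-]/[HA] = (1.66 × 10^-2)² / 2.75 × 10^-1 = 1.0 × 10^-3

Ka = 1.0 × 10^-3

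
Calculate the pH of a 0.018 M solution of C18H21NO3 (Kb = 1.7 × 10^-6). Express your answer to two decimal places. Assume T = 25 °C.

C18H21NO3 + H2O ⇌ C18H22NO3+ + OH-
From the ICE table, Kb = [OH-]²/(0.018 − [OH-]) = 1.7 × 10^-6.
Neglecting [OH-] in the denominator: [OH-] = √(1.7 × 10^-6 × 0.018) = 1.75 × 10^-4 M
Check: 0.97% ionized — well under 5%, approximation valid.
pOH = −log(1.75 × 10^-4) = 3.76; pH = 14.00 − 3.76 = 10.24

pH = 10.24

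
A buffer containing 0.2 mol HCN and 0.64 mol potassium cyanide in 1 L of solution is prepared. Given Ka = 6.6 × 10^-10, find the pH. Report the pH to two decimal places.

pKa = −log(6.6 × 10^-10) = 9.180
pH = pKa + log([A⁻]/[HA]) = 9.180 + log(0.64/0.2)
pH = 9.180 + (+0.505) = 9.69

pH = 9.69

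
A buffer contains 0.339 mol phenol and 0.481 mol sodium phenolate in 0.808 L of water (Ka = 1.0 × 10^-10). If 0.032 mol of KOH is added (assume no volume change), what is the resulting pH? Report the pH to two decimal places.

pH = 10.22

After neutralization: n(C6H5OH) = 0.307 mol, n(C6H5O-) = 0.513 mol.
pKa = −log(1.0 × 10^-10) = 10.000
pH = pKa + log(n_C6H5O-/n_C6H5OH) = 10.000 + log(0.513/0.307) = 10.000 + (+0.223)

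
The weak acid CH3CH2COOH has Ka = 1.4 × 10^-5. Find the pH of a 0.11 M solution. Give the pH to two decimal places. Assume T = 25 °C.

pH = 2.91

CH3CH2COOH ⇌ CH3CH2COO- + H+
From the ICE table, Ka = [H+]²/(0.11 − [H+]) = 1.4 × 10^-5.
Neglecting [H+] in the denominator: [H+] = √(1.4 × 10^-5 × 0.11) = 1.24 × 10^-3 M
pH = −log[H+] = −log(1.24 × 10^-3) = 2.91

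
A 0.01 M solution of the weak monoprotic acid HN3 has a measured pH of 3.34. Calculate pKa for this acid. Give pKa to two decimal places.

pKa = 4.66

[H+] = 10^(-3.34) = 4.57 × 10^-4 M
At equilibrium [HA] = 0.01 − 4.57 × 10^-4 = 9.54 × 10^-3 M
Ka = [H+][A-]/[HA] = (4.57 × 10^-4)² / 9.54 × 10^-3 = 2.19 × 10^-5
pKa = -log(2.19 × 10^-5) = 4.66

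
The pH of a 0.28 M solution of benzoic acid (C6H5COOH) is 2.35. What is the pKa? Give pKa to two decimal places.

[H+] = 10^(-2.35) = 4.47 × 10^-3 M
At equilibrium [HA] = 0.28 − 4.47 × 10^-3 = 2.76 × 10^-1 M
Ka = [H+][A-]/[HA] = (4.47 × 10^-3)² / 2.76 × 10^-1 = 7.24 × 10^-5
pKa = -log(7.24 × 10^-5) = 4.14

pKa = 4.14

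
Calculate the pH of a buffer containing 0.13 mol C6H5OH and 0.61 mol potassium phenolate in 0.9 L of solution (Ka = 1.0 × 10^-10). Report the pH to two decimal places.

pKa = −log(1.0 × 10^-10) = 10.000
Henderson–Hasselbalch: pH = pKa + log([C6H5O-]/[C6H5OH]) = 10.000 + log(0.61/0.13)
pH = 10.000 + (+0.671) = 10.67

pH = 10.67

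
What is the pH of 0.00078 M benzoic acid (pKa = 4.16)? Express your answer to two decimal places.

C6H5COOH ⇌ C6H5COO- + H+
Ka = 10^(−4.16) = 6.92 × 10^-5
Ka = [H+]²/(0.00078 − [H+]) = 6.92 × 10^-5
[H+] is not negligible relative to C₀; solve [H+]² + 6.92e-05·[H+] − 5.4e-08 = 0.
[H+] = (−Ka + √(Ka² + 4·Ka·C₀))/2 = 2.00 × 10^-4 M
pH = −log(2.00 × 10^-4) = 3.70

pH = 3.70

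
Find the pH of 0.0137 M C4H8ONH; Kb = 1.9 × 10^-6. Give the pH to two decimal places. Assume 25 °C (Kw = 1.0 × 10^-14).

C4H8ONH + H2O ⇌ C4H8ONH2+ + OH-
From the ICE table, Kb = x²/(0.0137 − x) = 1.9 × 10^-6.
Assume x ≪ 0.0137: x ≈ √(1.9 × 10^-6 × 0.0137) = 1.61 × 10^-4 M
pOH = −log(1.61 × 10^-4) = 3.79; pH = 14.00 − 3.79 = 10.21

pH = 10.21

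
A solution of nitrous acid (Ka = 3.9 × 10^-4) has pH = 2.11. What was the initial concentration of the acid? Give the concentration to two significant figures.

C₀ = 1.6 × 10^-1 M

[H+] = 10^(-2.11) = 7.76 × 10^-3 M = x
Ka = x²/(C₀ − x) ⇒ C₀ = x + x²/Ka
C₀ = 7.76 × 10^-3 + (7.76 × 10^-3)²/(3.9 × 10^-4) = 1.62 × 10^-1 M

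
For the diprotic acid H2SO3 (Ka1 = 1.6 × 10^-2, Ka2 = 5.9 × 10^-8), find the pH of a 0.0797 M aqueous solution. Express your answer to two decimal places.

pH = 1.54

Ka1 ≫ Ka2, so treat the first dissociation as the only significant source of H+.
Ka1 = x²/(0.0797 − x) = 1.6 × 10^-2
Solving the quadratic: x = (−Ka1 + √(Ka1² + 4·Ka1·C₀))/2 = 2.86 × 10^-2 M
pH = −log(2.86 × 10^-2) = 1.54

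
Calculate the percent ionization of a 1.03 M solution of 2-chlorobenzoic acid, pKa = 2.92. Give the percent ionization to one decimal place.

ClC6H4COOH ⇌ ClC6H4COO- + H+; let x = [H+] at equilibrium.
Ka = 10^(−2.92) = 1.20 × 10^-3
x ≈ √(Ka·C₀) = √(1.20 × 10^-3 × 1.03) = 3.52 × 10^-2 M
% ionization = x/C₀ × 100% = 3.52 × 10^-2/1.03 × 100% = 3.4%

3.4%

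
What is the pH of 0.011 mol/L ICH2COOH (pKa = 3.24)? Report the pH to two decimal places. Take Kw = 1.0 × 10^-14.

pH = 2.65

ICH2COOH ⇌ ICH2COO- + H+
Ka = 10^(−3.24) = 5.75 × 10^-4
From the ICE table, Ka = [H+]²/(0.011 − [H+]) = 5.75 × 10^-4.
The 5% rule fails; solving [H+]² + Ka·[H+] − Ka·C₀ = 0 exactly:
[H+] = [−0.000575 + √(0.000575² + 2.53e-05)]/2 = 2.24 × 10^-3 M
pH = −log(2.24 × 10^-3) = 2.65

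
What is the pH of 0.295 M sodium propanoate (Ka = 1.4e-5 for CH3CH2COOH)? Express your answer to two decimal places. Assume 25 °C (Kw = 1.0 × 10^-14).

CH3CH2COO- is the conjugate base of the weak acid CH3CH2COOH.
Kb = Kw/Ka = 1.0×10^-14 / 1.4 × 10^-5 = 7.14 × 10^-10
Let x = [OH-] at equilibrium. Kb = x²/(0.295 − x).
Neglecting x in the denominator: x = √(7.14 × 10^-10 × 0.295) = 1.45 × 10^-5 M
(x/C₀ = 0.0049% < 5%, so the approximation holds.)
pOH = −log(1.45 × 10^-5) = 4.84; pH = 14.00 − 4.84 = 9.16

pH = 9.16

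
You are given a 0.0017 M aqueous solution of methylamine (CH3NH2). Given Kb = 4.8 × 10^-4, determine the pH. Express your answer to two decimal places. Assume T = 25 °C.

CH3NH2 + H2O ⇌ CH3NH3+ + OH-
From the ICE table, Kb = x²/(0.0017 − x) = 4.8 × 10^-4.
x is not negligible relative to C₀; solve x² + 0.00048·x − 8.16e-07 = 0.
x = (−Kb + √(Kb² + 4·Kb·C₀))/2 = 6.95 × 10^-4 M
pOH = −log(6.95 × 10^-4) = 3.16; pH = 14.00 − 3.16 = 10.84

pH = 10.84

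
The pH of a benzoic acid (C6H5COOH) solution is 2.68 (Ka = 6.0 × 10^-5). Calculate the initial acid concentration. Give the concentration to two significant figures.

C₀ = 7.5 × 10^-2 M

[H+] = 10^(-2.68) = 2.09 × 10^-3 M = x
Ka = x²/(C₀ − x) ⇒ C₀ = x + x²/Ka
C₀ = 2.09 × 10^-3 + (2.09 × 10^-3)²/(6.0 × 10^-5) = 7.49 × 10^-2 M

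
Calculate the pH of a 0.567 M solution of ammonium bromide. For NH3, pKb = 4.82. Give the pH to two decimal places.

pH = 4.71

NH4+ is the conjugate acid of the weak base NH3.
Kb = 10^(−4.82) = 1.51 × 10^-5
Ka = Kw/Kb = 1.0×10^-14 / 1.51 × 10^-5 = 6.62 × 10^-10
Ka = [H+]²/(0.567 − [H+]) = 6.62 × 10^-10
Neglecting [H+] in the denominator: [H+] = √(6.62 × 10^-10 × 0.567) = 1.94 × 10^-5 M
pH = −log(1.94 × 10^-5) = 4.71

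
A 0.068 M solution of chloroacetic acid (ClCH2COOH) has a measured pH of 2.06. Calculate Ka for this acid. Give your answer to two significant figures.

[H+] = 10^(-2.06) = 8.71 × 10^-3 M
At equilibrium [HA] = 0.068 − 8.71 × 10^-3 = 5.93 × 10^-2 M
Ka = [H+][A-]/[HA] = (8.71 × 10^-3)² / 5.93 × 10^-2 = 1.3 × 10^-3

Ka = 1.3 × 10^-3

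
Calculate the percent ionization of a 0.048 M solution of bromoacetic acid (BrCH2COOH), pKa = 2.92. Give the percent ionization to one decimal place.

BrCH2COOH ⇌ BrCH2COO- + H+; let x = [H+] at equilibrium.
Ka = 10^(−2.92) = 1.20 × 10^-3
Ka = x²/(C₀ − x); solving the quadratic gives x = 7.01 × 10^-3 M.
% ionization = x/C₀ × 100% = 7.01 × 10^-3/0.048 × 100% = 14.6%

14.6%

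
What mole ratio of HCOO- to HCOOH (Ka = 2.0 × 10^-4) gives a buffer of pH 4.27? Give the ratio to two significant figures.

pKa = -log(2.0 × 10^-4) = 3.699
pH = pKa + log(r) ⇒ log(r) = 4.27 − 3.699 = +0.571
r = [HCOO-]/[HCOOH] = 10^(+0.571) = 3.72

ratio = 3.7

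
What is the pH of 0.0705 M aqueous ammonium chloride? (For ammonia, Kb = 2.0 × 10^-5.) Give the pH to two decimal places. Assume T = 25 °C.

NH4+ is the conjugate acid of the weak base NH3.
Ka = Kw/Kb = 1.0×10^-14 / 2.0 × 10^-5 = 5.00 × 10^-10
Ka = [H+]²/(0.0705 − [H+]) = 5.00 × 10^-10
Since Ka ≪ C₀, [H+] ≈ √(Ka·C₀) = 5.94 × 10^-6 M.
Check: 0.0084% ionized — well under 5%, approximation valid.
pH = −log(5.94 × 10^-6) = 5.23

pH = 5.23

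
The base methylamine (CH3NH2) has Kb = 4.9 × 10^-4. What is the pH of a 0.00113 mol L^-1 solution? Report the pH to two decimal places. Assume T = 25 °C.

CH3NH2 + H2O ⇌ CH3NH3+ + OH-
Kb = [OH-]²/(0.00113 − [OH-]) = 4.9 × 10^-4
[OH-] is not negligible relative to C₀; solve [OH-]² + 0.00049·[OH-] − 5.54e-07 = 0.
[OH-] = [−0.00049 + √(0.00049² + 2.21e-06)]/2 = 5.38 × 10^-4 M
pOH = −log(5.38 × 10^-4) = 3.27; pH = 14.00 − 3.27 = 10.73

pH = 10.73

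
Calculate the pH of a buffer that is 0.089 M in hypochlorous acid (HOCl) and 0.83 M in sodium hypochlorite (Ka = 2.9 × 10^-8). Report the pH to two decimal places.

pH = 8.51

pKa = −log(2.9 × 10^-8) = 7.538
Henderson–Hasselbalch: pH = pKa + log([OCl-]/[HOCl]) = 7.538 + log(0.83/0.089)
pH = 7.538 + (+0.970) = 8.51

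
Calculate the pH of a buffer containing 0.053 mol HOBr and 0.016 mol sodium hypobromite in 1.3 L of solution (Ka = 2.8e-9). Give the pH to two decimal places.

pH = 8.03

pKa = −log(2.8 × 10^-9) = 8.553
pH = pKa + log([A⁻]/[HA]) = 8.553 + log(0.016/0.053)
pH = 8.553 + (-0.520) = 8.03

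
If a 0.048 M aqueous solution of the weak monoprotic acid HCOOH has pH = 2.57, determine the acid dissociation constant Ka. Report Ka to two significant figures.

[H+] = 10^(-2.57) = 2.69 × 10^-3 M
At equilibrium [HA] = 0.048 − 2.69 × 10^-3 = 4.53 × 10^-2 M
Ka = [H+][A-]/[HA] = (2.69 × 10^-3)² / 4.53 × 10^-2 = 1.6 × 10^-4

Ka = 1.6 × 10^-4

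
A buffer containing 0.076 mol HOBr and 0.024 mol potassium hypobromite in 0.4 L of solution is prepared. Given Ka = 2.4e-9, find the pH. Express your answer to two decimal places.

pH = 8.12

pKa = −log(2.4 × 10^-9) = 8.620
pH = pKa + log([A⁻]/[HA]) = 8.620 + log(0.024/0.076)
pH = 8.620 + (-0.501) = 8.12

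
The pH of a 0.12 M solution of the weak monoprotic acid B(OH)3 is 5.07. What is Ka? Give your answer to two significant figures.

Ka = 6.0 × 10^-10

[H+] = 10^(-5.07) = 8.51 × 10^-6 M
At equilibrium [HA] = 0.12 − 8.51 × 10^-6 = 1.20 × 10^-1 M
Ka = [H+][A-]/[HA] = (8.51 × 10^-6)² / 1.20 × 10^-1 = 6.0 × 10^-10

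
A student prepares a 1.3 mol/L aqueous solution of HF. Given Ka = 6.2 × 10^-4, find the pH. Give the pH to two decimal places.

HF ⇌ F- + H+
From the ICE table, Ka = [H+]²/(1.3 − [H+]) = 6.2 × 10^-4.
Neglecting [H+] in the denominator: [H+] = √(6.2 × 10^-4 × 1.3) = 2.84 × 10^-2 M
pH = −log[H+] = −log(2.84 × 10^-2) = 1.55

pH = 1.55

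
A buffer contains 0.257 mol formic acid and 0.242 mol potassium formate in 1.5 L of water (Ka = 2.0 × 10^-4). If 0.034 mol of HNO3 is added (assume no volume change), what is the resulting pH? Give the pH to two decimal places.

After neutralization: n(HCOOH) = 0.291 mol, n(HCOO-) = 0.208 mol.
pKa = −log(2.0 × 10^-4) = 3.699
pH = pKa + log([A⁻]/[HA]) = 3.699 + log(0.208/0.291) = 3.699 -0.146

pH = 3.55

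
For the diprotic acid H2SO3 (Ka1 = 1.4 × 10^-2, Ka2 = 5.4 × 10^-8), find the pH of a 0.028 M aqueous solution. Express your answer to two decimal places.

Ka1 ≫ Ka2, so treat the first dissociation as the only significant source of H+.
Ka1 = x²/(0.028 − x) = 1.4 × 10^-2
Solving the quadratic: x = (−Ka1 + √(Ka1² + 4·Ka1·C₀))/2 = 1.40 × 10^-2 M
pH = −log(1.40 × 10^-2) = 1.85

pH = 1.85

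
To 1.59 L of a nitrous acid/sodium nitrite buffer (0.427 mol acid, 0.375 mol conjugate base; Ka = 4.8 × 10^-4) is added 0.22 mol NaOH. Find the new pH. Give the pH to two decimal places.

After neutralization: n(HNO2) = 0.207 mol, n(NO2-) = 0.595 mol.
pKa = −log(4.8 × 10^-4) = 3.319
pH = pKa + log([A⁻]/[HA]) = 3.319 + log(0.595/0.207) = 3.319 +0.459

pH = 3.78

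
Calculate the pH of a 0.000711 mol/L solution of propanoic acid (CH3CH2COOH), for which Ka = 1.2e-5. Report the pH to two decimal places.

CH3CH2COOH ⇌ CH3CH2COO- + H+
From the ICE table, Ka = [H+]²/(0.000711 − [H+]) = 1.2 × 10^-5.
[H+] is not negligible relative to C₀; solve [H+]² + 1.2e-05·[H+] − 8.53e-09 = 0.
[H+] = [−1.2e-05 + √(1.2e-05² + 3.41e-08)]/2 = 8.66 × 10^-5 M
pH = −log(8.66 × 10^-5) = 4.06

pH = 4.06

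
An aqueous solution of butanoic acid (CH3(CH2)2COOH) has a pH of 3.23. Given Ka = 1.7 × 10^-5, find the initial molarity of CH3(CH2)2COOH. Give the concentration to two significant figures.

C₀ = 2.1 × 10^-2 M

[H+] = 10^(-3.23) = 5.89 × 10^-4 M = x
Ka = x²/(C₀ − x) ⇒ C₀ = x + x²/Ka
C₀ = 5.89 × 10^-4 + (5.89 × 10^-4)²/(1.7 × 10^-5) = 2.10 × 10^-2 M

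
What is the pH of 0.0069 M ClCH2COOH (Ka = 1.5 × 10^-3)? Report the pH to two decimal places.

pH = 2.59

ClCH2COOH ⇌ ClCH2COO- + H+
Ka = [H+]²/(0.0069 − [H+]) = 1.5 × 10^-3
[H+] is not negligible relative to C₀; solve [H+]² + 0.0015·[H+] − 1.04e-05 = 0.
[H+] = (−Ka + √(Ka² + 4·Ka·C₀))/2 = 2.55 × 10^-3 M
pH = −log[H+] = −log(2.55 × 10^-3) = 2.59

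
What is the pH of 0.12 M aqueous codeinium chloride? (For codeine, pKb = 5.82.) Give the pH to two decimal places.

pH = 4.55

C18H22NO3+ is the conjugate acid of the weak base C18H21NO3.
Kb = 10^(−5.82) = 1.51 × 10^-6
Ka = Kw/Kb = 1.0×10^-14 / 1.51 × 10^-6 = 6.62 × 10^-9
From the ICE table, Ka = x²/(0.12 − x) = 6.62 × 10^-9.
Assume x ≪ 0.12: x ≈ √(6.62 × 10^-9 × 0.12) = 2.82 × 10^-5 M
pH = −log(2.82 × 10^-5) = 4.55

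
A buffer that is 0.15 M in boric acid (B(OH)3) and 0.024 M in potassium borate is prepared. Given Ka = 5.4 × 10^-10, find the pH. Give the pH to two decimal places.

pH = 8.47

pKa = −log(5.4 × 10^-10) = 9.268
Using pH = pKa + log([base]/[acid]) with [base]/[acid] = 0.024/0.15:
pH = 9.268 + (-0.796) = 8.47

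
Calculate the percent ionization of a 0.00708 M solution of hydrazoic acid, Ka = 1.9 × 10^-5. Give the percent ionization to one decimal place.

5.0%

HN3 ⇌ N3- + H+; let x = [H+] at equilibrium.
Ka = x²/(C₀ − x); solving the quadratic gives x = 3.57 × 10^-4 M.
% ionization = x/C₀ × 100% = 3.57 × 10^-4/0.00708 × 100% = 5.0%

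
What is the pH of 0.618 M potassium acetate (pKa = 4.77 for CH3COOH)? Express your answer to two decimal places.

pH = 9.28

CH3COO- is the conjugate base of the weak acid CH3COOH.
Ka = 10^(−4.77) = 1.70 × 10^-5
Kb = Kw/Ka = 1.0×10^-14 / 1.70 × 10^-5 = 5.88 × 10^-10
Kb = x²/(0.618 − x) = 5.88 × 10^-10
Since Kb ≪ C₀, x ≈ √(Kb·C₀) = 1.91 × 10^-5 M.
Check: 0.0031% ionized — well under 5%, approximation valid.
pOH = −log(1.91 × 10^-5) = 4.72; pH = 14.00 − 4.72 = 9.28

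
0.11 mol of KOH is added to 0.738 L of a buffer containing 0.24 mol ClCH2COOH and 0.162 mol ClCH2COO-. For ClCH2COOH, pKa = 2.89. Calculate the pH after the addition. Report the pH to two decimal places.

pH = 3.21

OH- converts ClCH2COOH to ClCH2COO-: ClCH2COOH → 0.13 mol, ClCH2COO- → 0.272 mol.
pH = pKa + log([A⁻]/[HA]) = 2.89 + log(0.272/0.13) = 2.89 +0.321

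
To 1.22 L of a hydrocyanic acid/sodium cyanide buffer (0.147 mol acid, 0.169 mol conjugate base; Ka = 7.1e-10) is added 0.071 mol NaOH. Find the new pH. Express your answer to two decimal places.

After neutralization: n(HCN) = 0.076 mol, n(CN-) = 0.24 mol.
pKa = −log(7.1 × 10^-10) = 9.149
pH = pKa + log([A⁻]/[HA]) = 9.149 + log(0.24/0.076) = 9.149 +0.499

pH = 9.65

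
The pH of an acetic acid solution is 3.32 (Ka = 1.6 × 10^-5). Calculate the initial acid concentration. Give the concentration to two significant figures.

[H+] = 10^(-3.32) = 4.79 × 10^-4 M = x
Ka = x²/(C₀ − x) ⇒ C₀ = x + x²/Ka
C₀ = 4.79 × 10^-4 + (4.79 × 10^-4)²/(1.6 × 10^-5) = 1.48 × 10^-2 M

C₀ = 1.5 × 10^-2 M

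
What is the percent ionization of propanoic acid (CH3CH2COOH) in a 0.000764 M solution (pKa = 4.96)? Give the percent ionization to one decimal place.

CH3CH2COOH ⇌ CH3CH2COO- + H+; let x = [H+] at equilibrium.
Ka = 10^(−4.96) = 1.10 × 10^-5
Solve x² + 1.1e-05x − 8.4e-09 = 0 → x = 8.63 × 10^-5 M
% ionization = x/C₀ × 100% = 8.63 × 10^-5/0.000764 × 100% = 11.3%

11.3%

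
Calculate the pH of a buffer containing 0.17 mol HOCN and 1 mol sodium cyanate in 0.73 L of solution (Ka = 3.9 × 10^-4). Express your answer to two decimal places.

pKa = −log(3.9 × 10^-4) = 3.409
pH = pKa + log([A⁻]/[HA]) = 3.409 + log(1/0.17)
pH = 3.409 + (+0.770) = 4.18

pH = 4.18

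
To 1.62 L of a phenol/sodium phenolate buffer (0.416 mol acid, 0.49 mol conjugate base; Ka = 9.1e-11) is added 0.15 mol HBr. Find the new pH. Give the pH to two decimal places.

After neutralization: n(C6H5OH) = 0.566 mol, n(C6H5O-) = 0.34 mol.
pKa = −log(9.1 × 10^-11) = 10.041
pH = pKa + log([A⁻]/[HA]) = 10.041 + log(0.34/0.566) = 10.041 -0.221

pH = 9.82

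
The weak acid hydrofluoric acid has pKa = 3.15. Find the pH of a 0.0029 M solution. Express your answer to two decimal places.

pH = 2.95

HF ⇌ F- + H+
Ka = 10^(−3.15) = 7.08 × 10^-4
Ka = x²/(0.0029 − x) = 7.08 × 10^-4
The 5% rule fails; solving x² + Ka·x − Ka·C₀ = 0 exactly:
x = [−0.000708 + √(0.000708² + 8.21e-06)]/2 = 1.12 × 10^-3 M
pH = −log[H+] = −log(1.12 × 10^-3) = 2.95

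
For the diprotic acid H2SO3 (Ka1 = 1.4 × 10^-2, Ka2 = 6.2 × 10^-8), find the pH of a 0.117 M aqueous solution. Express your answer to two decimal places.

Ka1 ≫ Ka2, so treat the first dissociation as the only significant source of H+.
Ka1 = x²/(0.117 − x) = 1.4 × 10^-2
Solving the quadratic: x = (−Ka1 + √(Ka1² + 4·Ka1·C₀))/2 = 3.41 × 10^-2 M
pH = −log(3.41 × 10^-2) = 1.47

pH = 1.47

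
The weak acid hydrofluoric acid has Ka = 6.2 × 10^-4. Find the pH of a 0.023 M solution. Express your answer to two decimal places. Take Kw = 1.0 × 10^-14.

pH = 2.46

HF ⇌ F- + H+
Let x = [H+] at equilibrium. Ka = x²/(0.023 − x).
The 5% rule fails; solving x² + Ka·x − Ka·C₀ = 0 exactly:
x = (−Ka + √(Ka² + 4·Ka·C₀))/2 = 3.48 × 10^-3 M
pH = −log[H+] = −log(3.48 × 10^-3) = 2.46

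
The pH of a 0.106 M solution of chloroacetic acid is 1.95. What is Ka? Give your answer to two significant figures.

Ka = 1.3 × 10^-3

[H+] = 10^(-1.95) = 1.12 × 10^-2 M
At equilibrium [HA] = 0.106 − 1.12 × 10^-2 = 9.48 × 10^-2 M
Ka = [H+][A-]/[HA] = (1.12 × 10^-2)² / 9.48 × 10^-2 = 1.3 × 10^-3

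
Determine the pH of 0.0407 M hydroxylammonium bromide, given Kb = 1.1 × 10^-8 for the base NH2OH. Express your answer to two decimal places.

pH = 3.72

NH3OH+ is the conjugate acid of the weak base NH2OH.
Ka = Kw/Kb = 1.0×10^-14 / 1.1 × 10^-8 = 9.09 × 10^-7
Ka = [H+]²/(0.0407 − [H+]) = 9.09 × 10^-7
Since Ka ≪ C₀, [H+] ≈ √(Ka·C₀) = 1.92 × 10^-4 M.
([H+]/C₀ = 0.47% < 5%, so the approximation holds.)
pH = −log[H+] = −log(1.92 × 10^-4) = 3.72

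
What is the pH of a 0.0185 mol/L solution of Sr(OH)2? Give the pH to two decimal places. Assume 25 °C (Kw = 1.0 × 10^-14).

pH = 12.57

Sr(OH)2 is a strong base (each formula unit releases 2 OH-); [OH-] = 0.037 M.
pOH = -log(0.037) = 1.43
pH = 14.00 - 1.43 = 12.57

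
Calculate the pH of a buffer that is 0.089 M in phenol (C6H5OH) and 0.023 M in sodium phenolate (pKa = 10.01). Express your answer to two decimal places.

pH = 9.42

Using pH = pKa + log([base]/[acid]) with [base]/[acid] = 0.023/0.089:
pH = 10.01 + (-0.588) = 9.42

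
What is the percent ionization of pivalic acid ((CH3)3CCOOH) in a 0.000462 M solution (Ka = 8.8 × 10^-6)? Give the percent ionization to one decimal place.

12.9%

(CH3)3CCOOH ⇌ (CH3)3CCOO- + H+; let x = [H+] at equilibrium.
Solve x² + 8.8e-06x − 4.07e-09 = 0 → x = 5.95 × 10^-5 M
% ionization = x/C₀ × 100% = 5.95 × 10^-5/0.000462 × 100% = 12.9%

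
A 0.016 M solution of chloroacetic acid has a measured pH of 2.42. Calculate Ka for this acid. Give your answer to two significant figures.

Ka = 1.2 × 10^-3

[H+] = 10^(-2.42) = 3.80 × 10^-3 M
At equilibrium [HA] = 0.016 − 3.80 × 10^-3 = 1.22 × 10^-2 M
Ka = [H+][A-]/[HA] = (3.80 × 10^-3)² / 1.22 × 10^-2 = 1.2 × 10^-3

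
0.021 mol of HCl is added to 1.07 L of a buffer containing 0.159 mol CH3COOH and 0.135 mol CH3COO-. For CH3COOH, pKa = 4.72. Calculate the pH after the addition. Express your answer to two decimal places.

Added H+ converts CH3COO- to CH3COOH: CH3COOH → 0.18 mol, CH3COO- → 0.114 mol.
pH = pKa + log([A⁻]/[HA]) = 4.72 + log(0.114/0.18) = 4.72 -0.198

pH = 4.52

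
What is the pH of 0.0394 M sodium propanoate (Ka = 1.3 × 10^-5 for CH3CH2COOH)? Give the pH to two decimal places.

pH = 8.74

CH3CH2COO- is the conjugate base of the weak acid CH3CH2COOH.
Kb = Kw/Ka = 1.0×10^-14 / 1.3 × 10^-5 = 7.69 × 10^-10
Kb = x²/(0.0394 − x) = 7.69 × 10^-10
Assume x ≪ 0.0394: x ≈ √(7.69 × 10^-10 × 0.0394) = 5.50 × 10^-6 M
(x/C₀ = 0.014% < 5%, so the approximation holds.)
pOH = 5.26, so pH = 14.00 − pOH = 8.74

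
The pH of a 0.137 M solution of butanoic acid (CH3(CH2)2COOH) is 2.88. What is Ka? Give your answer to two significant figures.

Ka = 1.3 × 10^-5

[H+] = 10^(-2.88) = 1.32 × 10^-3 M
At equilibrium [HA] = 0.137 − 1.32 × 10^-3 = 1.36 × 10^-1 M
Ka = [H+][A-]/[HA] = (1.32 × 10^-3)² / 1.36 × 10^-1 = 1.3 × 10^-5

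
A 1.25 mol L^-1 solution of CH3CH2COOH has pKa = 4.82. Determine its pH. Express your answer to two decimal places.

CH3CH2COOH ⇌ CH3CH2COO- + H+
Ka = 10^(−4.82) = 1.51 × 10^-5
From the ICE table, Ka = x²/(1.25 − x) = 1.51 × 10^-5.
Assume x ≪ 1.25: x ≈ √(1.51 × 10^-5 × 1.25) = 4.34 × 10^-3 M
(x/C₀ = 0.35% < 5%, so the approximation holds.)
pH = −log[H+] = −log(4.34 × 10^-3) = 2.36

pH = 2.36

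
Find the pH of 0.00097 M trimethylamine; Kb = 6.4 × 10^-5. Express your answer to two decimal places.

(CH3)3N + H2O ⇌ (CH3)3NH+ + OH-
From the ICE table, Kb = [OH-]²/(0.00097 − [OH-]) = 6.4 × 10^-5.
Here C₀/Kb ≈ 15.2, so the small-[OH-] approximation fails. Use the quadratic:
[OH-] = (−Kb + √(Kb² + 4·Kb·C₀))/2 = 2.19 × 10^-4 M
pOH = 3.66, so pH = 14.00 − pOH = 10.34

pH = 10.34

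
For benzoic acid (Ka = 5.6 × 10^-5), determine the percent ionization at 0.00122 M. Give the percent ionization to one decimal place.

19.3%

C6H5COOH ⇌ C6H5COO- + H+; let x = [H+] at equilibrium.
Ka = x²/(C₀ − x); solving the quadratic gives x = 2.35 × 10^-4 M.
% ionization = x/C₀ × 100% = 2.35 × 10^-4/0.00122 × 100% = 19.3%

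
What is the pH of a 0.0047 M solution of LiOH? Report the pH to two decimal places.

pH = 11.67

LiOH is a strong base; [OH-] = 0.0047 M.
pOH = -log(0.0047) = 2.33
pH = 14.00 - 2.33 = 11.67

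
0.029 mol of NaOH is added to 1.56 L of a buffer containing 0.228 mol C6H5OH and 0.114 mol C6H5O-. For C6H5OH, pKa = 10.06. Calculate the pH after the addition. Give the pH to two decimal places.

After neutralization: n(C6H5OH) = 0.199 mol, n(C6H5O-) = 0.143 mol.
Henderson–Hasselbalch with mole ratio 0.143/0.199: pH = 10.06 + (-0.144)

pH = 9.92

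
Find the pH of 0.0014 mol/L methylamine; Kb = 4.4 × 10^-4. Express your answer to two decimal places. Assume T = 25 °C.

CH3NH2 + H2O ⇌ CH3NH3+ + OH-
Kb = x²/(0.0014 − x) = 4.4 × 10^-4
Here C₀/Kb ≈ 3.18, so the small-x approximation fails. Use the quadratic:
x = [−0.00044 + √(0.00044² + 2.46e-06)]/2 = 5.95 × 10^-4 M
pOH = −log(5.95 × 10^-4) = 3.23; pH = 14.00 − 3.23 = 10.77

pH = 10.77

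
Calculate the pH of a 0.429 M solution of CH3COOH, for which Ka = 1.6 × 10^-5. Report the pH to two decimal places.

pH = 2.58

CH3COOH ⇌ CH3COO- + H+
From the ICE table, Ka = [H+]²/(0.429 − [H+]) = 1.6 × 10^-5.
Assume [H+] ≪ 0.429: [H+] ≈ √(1.6 × 10^-5 × 0.429) = 2.62 × 10^-3 M
Check: 0.61% ionized — well under 5%, approximation valid.
pH = −log(2.62 × 10^-3) = 2.58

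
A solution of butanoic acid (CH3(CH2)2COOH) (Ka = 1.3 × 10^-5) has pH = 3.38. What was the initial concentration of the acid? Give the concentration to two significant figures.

C₀ = 1.4 × 10^-2 M

[H+] = 10^(-3.38) = 4.17 × 10^-4 M = x
Ka = x²/(C₀ − x) ⇒ C₀ = x + x²/Ka
C₀ = 4.17 × 10^-4 + (4.17 × 10^-4)²/(1.3 × 10^-5) = 1.38 × 10^-2 M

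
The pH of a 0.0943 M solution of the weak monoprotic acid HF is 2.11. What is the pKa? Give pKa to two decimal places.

pKa = 3.16

[H+] = 10^(-2.11) = 7.76 × 10^-3 M
At equilibrium [HA] = 0.0943 − 7.76 × 10^-3 = 8.65 × 10^-2 M
Ka = [H+][A-]/[HA] = (7.76 × 10^-3)² / 8.65 × 10^-2 = 6.96 × 10^-4
pKa = -log(6.96 × 10^-4) = 3.16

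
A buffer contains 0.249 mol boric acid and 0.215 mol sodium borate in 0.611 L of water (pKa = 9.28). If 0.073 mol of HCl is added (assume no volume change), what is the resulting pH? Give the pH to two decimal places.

pH = 8.92

After neutralization: n(B(OH)3) = 0.322 mol, n(B(OH)4-) = 0.142 mol.
Henderson–Hasselbalch with mole ratio 0.142/0.322: pH = 9.28 + (-0.356)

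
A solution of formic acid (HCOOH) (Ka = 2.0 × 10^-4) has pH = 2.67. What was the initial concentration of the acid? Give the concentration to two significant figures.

C₀ = 2.5 × 10^-2 M

[H+] = 10^(-2.67) = 2.14 × 10^-3 M = x
Ka = x²/(C₀ − x) ⇒ C₀ = x + x²/Ka
C₀ = 2.14 × 10^-3 + (2.14 × 10^-3)²/(2.0 × 10^-4) = 2.50 × 10^-2 M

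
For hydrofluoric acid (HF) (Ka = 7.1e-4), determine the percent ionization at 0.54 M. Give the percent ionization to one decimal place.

HF ⇌ F- + H+; let x = [H+] at equilibrium.
x ≈ √(Ka·C₀) = √(7.1 × 10^-4 × 0.54) = 1.96 × 10^-2 M
Fraction ionized = 1.96 × 10^-2 / 0.54 = 0.0363 → 3.6%

3.6%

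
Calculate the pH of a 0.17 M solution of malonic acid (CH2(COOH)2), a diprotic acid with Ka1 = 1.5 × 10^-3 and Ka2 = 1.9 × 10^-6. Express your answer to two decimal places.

Since Ka1 ≫ Ka2, the first ionization dominates [H+].
Ka1 = x²/(0.17 − x) = 1.5 × 10^-3
Solving the quadratic: x = (−Ka1 + √(Ka1² + 4·Ka1·C₀))/2 = 1.52 × 10^-2 M
pH = −log(1.52 × 10^-2) = 1.82

pH = 1.82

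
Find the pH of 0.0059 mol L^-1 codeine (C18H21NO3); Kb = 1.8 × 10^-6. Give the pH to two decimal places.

pH = 10.01

C18H21NO3 + H2O ⇌ C18H22NO3+ + OH-
Kb = [OH-]²/(0.0059 − [OH-]) = 1.8 × 10^-6
Assume [OH-] ≪ 0.0059: [OH-] ≈ √(1.8 × 10^-6 × 0.0059) = 1.03 × 10^-4 M
([OH-]/C₀ = 1.7% < 5%, so the approximation holds.)
pOH = −log(1.03 × 10^-4) = 3.99; pH = 14.00 − 3.99 = 10.01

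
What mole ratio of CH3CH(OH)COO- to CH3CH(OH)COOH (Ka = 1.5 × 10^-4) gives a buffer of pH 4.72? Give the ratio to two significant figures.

pKa = -log(1.5 × 10^-4) = 3.824
pH = pKa + log(r) ⇒ log(r) = 4.72 − 3.824 = +0.896
r = [CH3CH(OH)COO-]/[CH3CH(OH)COOH] = 10^(+0.896) = 7.87

ratio = 7.9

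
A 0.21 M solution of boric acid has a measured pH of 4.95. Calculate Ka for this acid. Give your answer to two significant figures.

Ka = 6.0 × 10^-10

[H+] = 10^(-4.95) = 1.12 × 10^-5 M
At equilibrium [HA] = 0.21 − 1.12 × 10^-5 = 2.10 × 10^-1 M
Ka = [H+][A-]/[HA] = (1.12 × 10^-5)² / 2.10 × 10^-1 = 6.0 × 10^-10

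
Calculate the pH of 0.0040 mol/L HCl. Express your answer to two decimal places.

pH = 2.40

HCl is a strong acid and dissociates completely, so [H+] = 0.0040 M.
pH = -log(0.004) = 2.40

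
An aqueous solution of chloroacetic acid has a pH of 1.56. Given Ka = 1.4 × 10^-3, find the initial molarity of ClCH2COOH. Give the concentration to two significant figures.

[H+] = 10^(-1.56) = 2.75 × 10^-2 M = x
Ka = x²/(C₀ − x) ⇒ C₀ = x + x²/Ka
C₀ = 2.75 × 10^-2 + (2.75 × 10^-2)²/(1.4 × 10^-3) = 5.68 × 10^-1 M

C₀ = 5.7 × 10^-1 M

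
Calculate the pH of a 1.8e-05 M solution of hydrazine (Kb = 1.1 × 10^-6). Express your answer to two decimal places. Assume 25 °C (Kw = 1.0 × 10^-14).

pH = 8.59

N2H4 + H2O ⇌ N2H5+ + OH-
From the ICE table, Kb = [OH-]²/(1.8e-05 − [OH-]) = 1.1 × 10^-6.
Here C₀/Kb ≈ 16.4, so the small-[OH-] approximation fails. Use the quadratic:
[OH-] = (−Kb + √(Kb² + 4·Kb·C₀))/2 = 3.93 × 10^-6 M
pOH = −log(3.93 × 10^-6) = 5.41; pH = 14.00 − 5.41 = 8.59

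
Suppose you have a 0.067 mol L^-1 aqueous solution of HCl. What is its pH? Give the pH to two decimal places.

HCl is a strong acid and dissociates completely, so [H+] = 0.067 M.
pH = -log(0.067) = 1.17

pH = 1.17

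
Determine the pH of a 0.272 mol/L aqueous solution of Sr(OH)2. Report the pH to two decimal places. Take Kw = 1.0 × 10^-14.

pH = 13.74

Sr(OH)2 is a strong base (each formula unit releases 2 OH-); [OH-] = 0.544 M.
pOH = -log(0.544) = 0.26
pH = 14.00 - 0.26 = 13.74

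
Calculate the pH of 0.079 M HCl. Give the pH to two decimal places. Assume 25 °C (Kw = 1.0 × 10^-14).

HCl is a strong acid and dissociates completely, so [H+] = 0.079 M.
pH = -log(0.079) = 1.10

pH = 1.10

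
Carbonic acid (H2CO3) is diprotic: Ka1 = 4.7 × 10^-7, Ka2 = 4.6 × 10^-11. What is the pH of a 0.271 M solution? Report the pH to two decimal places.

Ka1 ≫ Ka2, so treat the first dissociation as the only significant source of H+.
Ka1 = x²/(0.271 − x) = 4.7 × 10^-7
x ≈ √(4.7 × 10^-7 × 0.271) = 3.57 × 10^-4 M
pH = −log(3.57 × 10^-4) = 3.45

pH = 3.45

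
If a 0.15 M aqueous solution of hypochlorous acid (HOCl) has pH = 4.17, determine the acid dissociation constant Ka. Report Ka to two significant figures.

Ka = 3.0 × 10^-8

[H+] = 10^(-4.17) = 6.76 × 10^-5 M
At equilibrium [HA] = 0.15 − 6.76 × 10^-5 = 1.50 × 10^-1 M
Ka = [H+][A-]/[HA] = (6.76 × 10^-5)² / 1.50 × 10^-1 = 3.0 × 10^-8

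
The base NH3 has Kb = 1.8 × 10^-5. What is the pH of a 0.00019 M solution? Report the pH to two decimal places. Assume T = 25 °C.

pH = 9.70

NH3 + H2O ⇌ NH4+ + OH-
From the ICE table, Kb = [OH-]²/(0.00019 − [OH-]) = 1.8 × 10^-5.
[OH-] is not negligible relative to C₀; solve [OH-]² + 1.8e-05·[OH-] − 3.42e-09 = 0.
[OH-] = (−Kb + √(Kb² + 4·Kb·C₀))/2 = 5.02 × 10^-5 M
pOH = −log(5.02 × 10^-5) = 4.30; pH = 14.00 − 4.30 = 9.70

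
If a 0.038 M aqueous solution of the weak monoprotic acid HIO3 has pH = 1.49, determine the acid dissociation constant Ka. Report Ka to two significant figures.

Ka = 1.9 × 10^-1

[H+] = 10^(-1.49) = 3.24 × 10^-2 M
At equilibrium [HA] = 0.038 − 3.24 × 10^-2 = 5.60 × 10^-3 M
Ka = [H+][A-]/[HA] = (3.24 × 10^-2)² / 5.60 × 10^-3 = 1.9 × 10^-1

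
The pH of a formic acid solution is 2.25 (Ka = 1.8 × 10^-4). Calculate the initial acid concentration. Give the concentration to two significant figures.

C₀ = 1.8 × 10^-1 M

[H+] = 10^(-2.25) = 5.62 × 10^-3 M = x
Ka = x²/(C₀ − x) ⇒ C₀ = x + x²/Ka
C₀ = 5.62 × 10^-3 + (5.62 × 10^-3)²/(1.8 × 10^-4) = 1.81 × 10^-1 M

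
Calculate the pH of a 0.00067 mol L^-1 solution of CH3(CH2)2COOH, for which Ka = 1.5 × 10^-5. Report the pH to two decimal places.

pH = 4.03

CH3(CH2)2COOH ⇌ CH3(CH2)2COO- + H+
Ka = [H+]²/(0.00067 − [H+]) = 1.5 × 10^-5
The 5% rule fails; solving [H+]² + Ka·[H+] − Ka·C₀ = 0 exactly:
[H+] = [−1.5e-05 + √(1.5e-05² + 4.02e-08)]/2 = 9.30 × 10^-5 M
pH = −log[H+] = −log(9.30 × 10^-5) = 4.03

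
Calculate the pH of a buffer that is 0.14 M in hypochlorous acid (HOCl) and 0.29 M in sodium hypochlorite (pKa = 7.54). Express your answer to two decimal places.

pH = pKa + log([A⁻]/[HA]) = 7.54 + log(0.29/0.14)
pH = 7.54 + (+0.316) = 7.86

pH = 7.86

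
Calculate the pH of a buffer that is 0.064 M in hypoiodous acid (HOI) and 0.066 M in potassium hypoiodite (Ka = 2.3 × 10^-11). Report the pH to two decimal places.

pH = 10.65

pKa = −log(2.3 × 10^-11) = 10.638
Using pH = pKa + log([base]/[acid]) with [base]/[acid] = 0.066/0.064:
pH = 10.638 + (+0.013) = 10.65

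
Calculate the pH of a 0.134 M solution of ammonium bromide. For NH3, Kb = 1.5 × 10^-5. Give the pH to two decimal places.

NH4+ is the conjugate acid of the weak base NH3.
Ka = Kw/Kb = 1.0×10^-14 / 1.5 × 10^-5 = 6.67 × 10^-10
From the ICE table, Ka = [H+]²/(0.134 − [H+]) = 6.67 × 10^-10.
Assume [H+] ≪ 0.134: [H+] ≈ √(6.67 × 10^-10 × 0.134) = 9.45 × 10^-6 M
pH = −log[H+] = −log(9.45 × 10^-6) = 5.02

pH = 5.02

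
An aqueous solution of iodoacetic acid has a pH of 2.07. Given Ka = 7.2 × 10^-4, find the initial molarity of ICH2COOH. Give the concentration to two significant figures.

C₀ = 1.1 × 10^-1 M

[H+] = 10^(-2.07) = 8.51 × 10^-3 M = x
Ka = x²/(C₀ − x) ⇒ C₀ = x + x²/Ka
C₀ = 8.51 × 10^-3 + (8.51 × 10^-3)²/(7.2 × 10^-4) = 1.09 × 10^-1 M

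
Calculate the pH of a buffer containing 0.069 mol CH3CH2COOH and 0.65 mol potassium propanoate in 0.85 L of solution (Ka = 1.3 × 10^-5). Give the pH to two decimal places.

pH = 5.86

pKa = −log(1.3 × 10^-5) = 4.886
Using pH = pKa + log([base]/[acid]) with [base]/[acid] = 0.65/0.069:
pH = 4.886 + (+0.974) = 5.86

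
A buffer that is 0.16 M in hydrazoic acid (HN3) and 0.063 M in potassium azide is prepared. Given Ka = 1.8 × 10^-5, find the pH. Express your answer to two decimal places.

pH = 4.34

pKa = −log(1.8 × 10^-5) = 4.745
Using pH = pKa + log([base]/[acid]) with [base]/[acid] = 0.063/0.16:
pH = 4.745 + (-0.405) = 4.34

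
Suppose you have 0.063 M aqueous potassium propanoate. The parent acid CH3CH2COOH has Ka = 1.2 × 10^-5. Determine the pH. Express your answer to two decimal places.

CH3CH2COO- is the conjugate base of the weak acid CH3CH2COOH.
Kb = Kw/Ka = 1.0×10^-14 / 1.2 × 10^-5 = 8.33 × 10^-10
From the ICE table, Kb = [OH-]²/(0.063 − [OH-]) = 8.33 × 10^-10.
Neglecting [OH-] in the denominator: [OH-] = √(8.33 × 10^-10 × 0.063) = 7.24 × 10^-6 M
pOH = −log(7.24 × 10^-6) = 5.14; pH = 14.00 − 5.14 = 8.86

pH = 8.86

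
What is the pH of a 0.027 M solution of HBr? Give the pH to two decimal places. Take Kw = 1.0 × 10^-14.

HBr is a strong acid and dissociates completely, so [H+] = 0.027 M.
pH = -log(0.027) = 1.57

pH = 1.57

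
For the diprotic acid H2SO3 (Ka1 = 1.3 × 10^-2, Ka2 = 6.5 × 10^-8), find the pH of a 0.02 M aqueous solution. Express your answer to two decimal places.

pH = 1.96

Since Ka1 ≫ Ka2, the first ionization dominates [H+].
Ka1 = x²/(0.02 − x) = 1.3 × 10^-2
Solving the quadratic: x = (−Ka1 + √(Ka1² + 4·Ka1·C₀))/2 = 1.09 × 10^-2 M
pH = −log(1.09 × 10^-2) = 1.96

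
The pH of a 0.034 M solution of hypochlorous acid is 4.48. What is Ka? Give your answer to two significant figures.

[H+] = 10^(-4.48) = 3.31 × 10^-5 M
At equilibrium [HA] = 0.034 − 3.31 × 10^-5 = 3.40 × 10^-2 M
Ka = [H+][A-]/[HA] = (3.31 × 10^-5)² / 3.40 × 10^-2 = 3.2 × 10^-8

Ka = 3.2 × 10^-8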